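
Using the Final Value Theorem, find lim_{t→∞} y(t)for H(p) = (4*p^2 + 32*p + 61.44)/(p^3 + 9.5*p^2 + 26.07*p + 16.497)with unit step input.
FVT: lim_{t→∞} y(t) = lim_{p→0} p*Y(p) where Y(p) = H(p)/p.
= lim_{p→0} H(p) = H(0) = num(0)/den(0) = 61.44/16.497 = 3.724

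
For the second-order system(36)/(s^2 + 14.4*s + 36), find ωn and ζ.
Standard form: ωn²/(s²+2ζωn·s+ωn²).
const=36=ωn² → ωn=6, s coeff=14.4=2ζωn → ζ=1.2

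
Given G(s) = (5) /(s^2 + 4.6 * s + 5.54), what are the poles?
Set denominator = 0: s^2 + 4.6*s + 5.54 = 0 → Poles: -2.3 + 0.5j, -2.3 - 0.5j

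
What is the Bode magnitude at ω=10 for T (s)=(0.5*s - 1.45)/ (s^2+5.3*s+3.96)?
Substitute s = j*10: T(j10) = 0.0335967 - 0.0335212j.
|T(j10)| = sqrt(Re² + Im²) = 0.04746.
20*log₁₀(0.04746) = -26.47 dB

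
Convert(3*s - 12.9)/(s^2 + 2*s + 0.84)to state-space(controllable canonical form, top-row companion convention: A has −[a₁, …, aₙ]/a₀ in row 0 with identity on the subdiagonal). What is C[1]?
Reachable canonical form: C = numerator coefficients (right-aligned, zero-padded to length n).
num = 3*s - 12.9, C = [[3, -12.9]].
C[1] = -12.9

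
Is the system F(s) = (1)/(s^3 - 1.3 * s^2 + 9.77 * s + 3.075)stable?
Denominator: s^3 - 1.3*s^2 + 9.77*s + 3.075 = (s + 0.3)(s^2 - 1.6*s + 10.25). Poles: -0.3, 0.8 + 3.1j, 0.8 - 3.1j. All Re(p)<0: No (unstable)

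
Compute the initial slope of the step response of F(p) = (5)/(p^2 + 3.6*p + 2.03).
IVT: y'(0⁺) = lim_{p→∞} p²·Y(p) = lim_{p→∞} p·F(p).
deg(num) = 0, deg(den) = 2, relative degree = 2 ≥ 2, so p·F(p) → 0. Initial slope = 0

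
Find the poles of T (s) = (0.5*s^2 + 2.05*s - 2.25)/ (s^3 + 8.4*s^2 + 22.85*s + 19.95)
Set denominator = 0: s^3 + 8.4*s^2 + 22.85*s + 19.95 = (s + 3.5)(s + 1.9)(s + 3) = 0 → Poles: -1.9, -3, -3.5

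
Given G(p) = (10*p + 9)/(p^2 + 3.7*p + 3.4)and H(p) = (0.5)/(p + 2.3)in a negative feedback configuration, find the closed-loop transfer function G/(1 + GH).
Closed-loop T = G/(1+GH).
Numerator: G_num * H_den = 10*p^2 + 32*p + 20.7.
Denominator: G_den * H_den + G_num * H_num = (p^3 + 6*p^2 + 11.91*p + 7.82) + (5*p + 4.5) = p^3 + 6*p^2 + 16.91*p + 12.32.
T(p) = (10*p^2 + 32*p + 20.7)/(p^3 + 6*p^2 + 16.91*p + 12.32)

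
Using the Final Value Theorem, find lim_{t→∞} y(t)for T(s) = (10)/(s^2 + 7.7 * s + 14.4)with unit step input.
FVT: lim_{t→∞} y(t) = lim_{s→0} s*Y(s) where Y(s) = T(s)/s.
= lim_{s→0} T(s) = T(0) = num(0)/den(0) = 10/14.4 = 0.6944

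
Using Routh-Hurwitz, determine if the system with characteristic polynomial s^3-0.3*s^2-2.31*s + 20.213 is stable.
Routh array:
s^3: [1, -2.31]; s^2: [-0.3, 20.213]; s^1: [65.0667]; s^0: [20.213]
First column: [1, -0.3, 65.0667, 20.213]. Sign changes = 2.
No, unstable (2 RHP root(s))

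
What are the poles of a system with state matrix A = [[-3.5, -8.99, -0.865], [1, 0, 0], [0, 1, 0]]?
Eigenvalues solve det(λI - A) = 0.
Characteristic polynomial: λ^3 + 3.5*λ^2 + 8.99*λ + 0.865 = 0.
Factor: (λ + 0.1)(λ^2 + 3.4*λ + 8.65) = 0.
Roots: -0.1, -1.7 + 2.4j, -1.7 - 2.4j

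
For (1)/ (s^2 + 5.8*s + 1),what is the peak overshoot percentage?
Standard form: ωn²/(s²+2ζωn·s+ωn²) → ωn = 1, ζ = 2.9.
ζ ≥ 1, so the response is non-oscillatory: peak overshoot = 0%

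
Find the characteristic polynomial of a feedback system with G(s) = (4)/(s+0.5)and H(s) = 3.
Characteristic poly = G_den * H_den + G_num * H_num = (s + 0.5) + (12) = s + 12.5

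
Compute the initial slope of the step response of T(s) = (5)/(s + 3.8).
IVT: y'(0⁺) = lim_{s→∞} s²·Y(s) = lim_{s→∞} s·T(s).
deg(num) = 0, deg(den) = 1, relative degree = 1, so s·T(s) → (leading num)/(leading den) = 5/1 = 5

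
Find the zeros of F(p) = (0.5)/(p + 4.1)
Numerator is a nonzero constant (0.5) → Zeros: none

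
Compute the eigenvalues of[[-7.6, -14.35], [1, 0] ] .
Eigenvalues solve det(λI - A) = 0.
Characteristic polynomial: λ^2 + 7.6*λ + 14.35 = 0.
Factor: (λ + 4.1)(λ + 3.5) = 0.
Roots: -3.5, -4.1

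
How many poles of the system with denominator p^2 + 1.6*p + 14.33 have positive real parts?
Poles: -0.8 + 3.7j, -0.8 - 3.7j. RHP poles (Re>0): 0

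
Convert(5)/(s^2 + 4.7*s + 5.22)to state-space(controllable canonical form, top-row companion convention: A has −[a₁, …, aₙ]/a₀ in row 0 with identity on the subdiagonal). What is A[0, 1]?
Reachable canonical form for den = s^2 + 4.7*s + 5.22: top row of A = -[a₁,a₂,...,aₙ]/a₀, ones on the subdiagonal, zeros elsewhere.
A = [[-4.7, -5.22], [1, 0]].
A[0,1] = -5.22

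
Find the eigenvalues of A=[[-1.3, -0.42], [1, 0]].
Eigenvalues solve det(λI - A) = 0.
Characteristic polynomial: λ^2 + 1.3*λ + 0.42 = 0.
Factor: (λ + 0.6)(λ + 0.7) = 0.
Roots: -0.6, -0.7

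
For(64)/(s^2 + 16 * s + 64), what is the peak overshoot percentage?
Standard form: ωn²/(s²+2ζωn·s+ωn²) → ωn = 8, ζ = 1.
ζ ≥ 1, so the response is non-oscillatory: peak overshoot = 0%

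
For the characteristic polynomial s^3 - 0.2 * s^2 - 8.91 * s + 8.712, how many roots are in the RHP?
s^3 - 0.2*s^2 - 8.91*s + 8.712 = (s - 1.1)(s + 3.3)(s - 2.4). Poles: -3.3, 1.1, 2.4. RHP poles (Re>0): 2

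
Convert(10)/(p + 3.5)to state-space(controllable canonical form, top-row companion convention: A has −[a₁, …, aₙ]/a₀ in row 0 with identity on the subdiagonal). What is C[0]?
Reachable canonical form: C = numerator coefficients (right-aligned, zero-padded to length n).
num = 10, C = [[10]].
C[0] = 10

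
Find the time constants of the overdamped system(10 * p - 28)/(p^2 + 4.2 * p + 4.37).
Overdamped: real poles at -1.9, -2.3. τ = -1/pole → τ₁ = 0.5263, τ₂ = 0.4348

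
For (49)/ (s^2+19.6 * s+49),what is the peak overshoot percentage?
Standard form: ωn²/(s²+2ζωn·s+ωn²) → ωn = 7, ζ = 1.4.
ζ ≥ 1, so the response is non-oscillatory: peak overshoot = 0%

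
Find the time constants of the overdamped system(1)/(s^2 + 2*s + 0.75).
Overdamped: real poles at -1.5, -0.5. τ = -1/pole → τ₁ = 0.6667, τ₂ = 2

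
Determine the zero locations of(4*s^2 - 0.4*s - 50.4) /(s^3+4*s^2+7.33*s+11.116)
Set numerator = 0: 4*s^2 - 0.4*s - 50.4 = 4*(s - 3.6)(s + 3.5) = 0 → Zeros: -3.5, 3.6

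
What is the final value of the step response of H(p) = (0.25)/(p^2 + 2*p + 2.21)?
FVT: lim_{t→∞} y(t) = lim_{p→0} p*Y(p) where Y(p) = H(p)/p.
= lim_{p→0} H(p) = H(0) = num(0)/den(0) = 0.25/2.21 = 0.1131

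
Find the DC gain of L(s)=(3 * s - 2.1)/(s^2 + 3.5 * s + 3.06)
DC gain = L(0) = num(0)/den(0) = -2.1/3.06 = -0.6863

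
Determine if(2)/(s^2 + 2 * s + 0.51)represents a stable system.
Denominator: s^2 + 2*s + 0.51 = (s + 0.3)(s + 1.7). Poles: -0.3, -1.7. All Re(p)<0: Yes (stable)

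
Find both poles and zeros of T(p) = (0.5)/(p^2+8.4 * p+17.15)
Set denominator = 0: p^2 + 8.4*p + 17.15 = (p + 4.9)(p + 3.5) = 0 → Poles: -3.5, -4.9
Numerator is a nonzero constant (0.5) → Zeros: none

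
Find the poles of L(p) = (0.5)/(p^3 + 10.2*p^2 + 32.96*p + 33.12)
Set denominator = 0: p^3 + 10.2*p^2 + 32.96*p + 33.12 = (p + 2)(p + 3.6)(p + 4.6) = 0 → Poles: -2, -3.6, -4.6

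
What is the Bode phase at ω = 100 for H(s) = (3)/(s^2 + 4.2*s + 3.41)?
Substitute s = j*100: H(j100) = -0.000299574 - 1.25864e-05j.
∠H(j100) = atan2(Im, Re) = atan2(-1.25864e-05, -0.000299574) = -177.59°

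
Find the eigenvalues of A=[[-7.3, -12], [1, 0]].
Eigenvalues solve det(λI - A) = 0.
Characteristic polynomial: λ^2 + 7.3*λ + 12 = 0.
Factor: (λ + 2.5)(λ + 4.8) = 0.
Roots: -2.5, -4.8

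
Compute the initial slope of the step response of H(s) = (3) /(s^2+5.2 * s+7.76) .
IVT: y'(0⁺) = lim_{s→∞} s²·Y(s) = lim_{s→∞} s·H(s).
deg(num) = 0, deg(den) = 2, relative degree = 2 ≥ 2, so s·H(s) → 0. Initial slope = 0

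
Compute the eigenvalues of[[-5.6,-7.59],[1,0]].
Eigenvalues solve det(λI - A) = 0.
Characteristic polynomial: λ^2 + 5.6*λ + 7.59 = 0.
Factor: (λ + 3.3)(λ + 2.3) = 0.
Roots: -2.3, -3.3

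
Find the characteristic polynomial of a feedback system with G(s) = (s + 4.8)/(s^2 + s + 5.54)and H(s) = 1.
Characteristic poly = G_den * H_den + G_num * H_num = (s^2 + s + 5.54) + (s + 4.8) = s^2 + 2*s + 10.34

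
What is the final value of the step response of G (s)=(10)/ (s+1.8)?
FVT: lim_{t→∞} y(t) = lim_{s→0} s*Y(s) where Y(s) = G(s)/s.
= lim_{s→0} G(s) = G(0) = num(0)/den(0) = 10/1.8 = 5.556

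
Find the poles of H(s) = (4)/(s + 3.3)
Set denominator = 0: s + 3.3 = 0 → Poles: -3.3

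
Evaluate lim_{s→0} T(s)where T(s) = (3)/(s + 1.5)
DC gain = T(0) = num(0)/den(0) = 3/1.5 = 2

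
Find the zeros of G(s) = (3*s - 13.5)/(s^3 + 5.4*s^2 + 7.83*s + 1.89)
Set numerator = 0: 3*s - 13.5 = 0 → Zeros: 4.5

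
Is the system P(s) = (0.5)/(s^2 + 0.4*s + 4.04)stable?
Denominator: s^2 + 0.4*s + 4.04. Poles: -0.2 + 2j, -0.2 - 2j. All Re(p)<0: Yes (stable)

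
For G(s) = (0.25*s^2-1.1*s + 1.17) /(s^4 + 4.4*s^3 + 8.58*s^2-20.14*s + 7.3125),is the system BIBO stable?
Denominator: s^4 + 4.4*s^3 + 8.58*s^2 - 20.14*s + 7.3125 = (s - 0.5)(s - 0.9)(s^2 + 5.8*s + 16.25). Poles: -2.9 + 2.8j, -2.9 - 2.8j, 0.5, 0.9. All Re(p)<0: No (unstable)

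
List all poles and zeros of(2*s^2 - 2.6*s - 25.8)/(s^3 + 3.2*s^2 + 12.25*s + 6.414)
Set denominator = 0: s^3 + 3.2*s^2 + 12.25*s + 6.414 = (s + 0.6)(s^2 + 2.6*s + 10.69) = 0 → Poles: -0.6, -1.3 + 3j, -1.3 - 3j
Set numerator = 0: 2*s^2 - 2.6*s - 25.8 = 2*(s + 3)(s - 4.3) = 0 → Zeros: -3, 4.3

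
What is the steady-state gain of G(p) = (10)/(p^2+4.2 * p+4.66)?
DC gain = G(0) = num(0)/den(0) = 10/4.66 = 2.146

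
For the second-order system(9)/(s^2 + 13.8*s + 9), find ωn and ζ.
Standard form: ωn²/(s²+2ζωn·s+ωn²).
const=9=ωn² → ωn=3, s coeff=13.8=2ζωn → ζ=2.3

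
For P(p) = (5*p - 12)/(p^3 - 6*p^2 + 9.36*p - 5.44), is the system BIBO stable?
Denominator: p^3 - 6*p^2 + 9.36*p - 5.44 = (p - 4)(p^2 - 2*p + 1.36). Poles: 1 + 0.6j, 1 - 0.6j, 4. All Re(p)<0: No (unstable)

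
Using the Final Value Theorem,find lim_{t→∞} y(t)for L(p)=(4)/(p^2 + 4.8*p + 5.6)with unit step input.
FVT: lim_{t→∞} y(t) = lim_{p→0} p*Y(p) where Y(p) = L(p)/p.
= lim_{p→0} L(p) = L(0) = num(0)/den(0) = 4/5.6 = 0.7143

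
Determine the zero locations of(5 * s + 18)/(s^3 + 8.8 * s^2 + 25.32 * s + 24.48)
Set numerator = 0: 5*s + 18 = 0 → Zeros: -3.6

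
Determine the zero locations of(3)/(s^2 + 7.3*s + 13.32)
Numerator is a nonzero constant (3) → Zeros: none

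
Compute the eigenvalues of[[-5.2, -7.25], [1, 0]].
Eigenvalues solve det(λI - A) = 0.
Characteristic polynomial: λ^2 + 5.2*λ + 7.25 = 0.
Roots: -2.6 + 0.7j, -2.6 - 0.7j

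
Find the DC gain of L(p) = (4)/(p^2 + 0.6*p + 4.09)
DC gain = L(0) = num(0)/den(0) = 4/4.09 = 0.978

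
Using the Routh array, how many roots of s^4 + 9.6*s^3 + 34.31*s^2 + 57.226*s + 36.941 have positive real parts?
Routh array:
s^4: [1, 34.31, 36.941]; s^3: [9.6, 57.226]; s^2: [28.349, 36.941]; s^1: [44.7164]; s^0: [36.941]
First column: [1, 9.6, 28.349, 44.7164, 36.941]. Sign changes = RHP roots = 0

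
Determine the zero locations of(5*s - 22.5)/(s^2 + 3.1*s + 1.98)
Set numerator = 0: 5*s - 22.5 = 0 → Zeros: 4.5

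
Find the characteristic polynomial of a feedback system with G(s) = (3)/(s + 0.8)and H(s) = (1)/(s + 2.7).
Characteristic poly = G_den * H_den + G_num * H_num = (s^2 + 3.5*s + 2.16) + (3) = s^2 + 3.5*s + 5.16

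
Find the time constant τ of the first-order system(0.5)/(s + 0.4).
First-order system: τ = -1/pole. Pole = -0.4. τ = -1/(-0.4) = 2.5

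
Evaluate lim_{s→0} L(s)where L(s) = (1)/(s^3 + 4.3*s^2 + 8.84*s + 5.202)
DC gain = L(0) = num(0)/den(0) = 1/5.202 = 0.1922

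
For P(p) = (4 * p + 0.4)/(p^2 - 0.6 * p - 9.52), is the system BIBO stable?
Denominator: p^2 - 0.6*p - 9.52 = (p - 3.4)(p + 2.8). Poles: -2.8, 3.4. All Re(p)<0: No (unstable)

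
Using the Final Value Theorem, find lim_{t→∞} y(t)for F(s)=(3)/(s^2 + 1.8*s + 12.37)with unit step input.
FVT: lim_{t→∞} y(t) = lim_{s→0} s*Y(s) where Y(s) = F(s)/s.
= lim_{s→0} F(s) = F(0) = num(0)/den(0) = 3/12.37 = 0.2425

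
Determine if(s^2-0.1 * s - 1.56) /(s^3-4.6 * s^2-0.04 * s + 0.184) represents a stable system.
Denominator: s^3 - 4.6*s^2 - 0.04*s + 0.184 = (s - 4.6)(s - 0.2)(s + 0.2). Poles: -0.2, 0.2, 4.6. All Re(p)<0: No (unstable)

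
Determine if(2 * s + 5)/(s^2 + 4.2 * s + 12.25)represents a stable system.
Denominator: s^2 + 4.2*s + 12.25. Poles: -2.1 + 2.8j, -2.1 - 2.8j. All Re(p)<0: Yes (stable)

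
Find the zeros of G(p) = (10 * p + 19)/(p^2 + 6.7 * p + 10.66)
Set numerator = 0: 10*p + 19 = 0 → Zeros: -1.9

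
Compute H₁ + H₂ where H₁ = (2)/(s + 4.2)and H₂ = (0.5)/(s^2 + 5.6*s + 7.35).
Parallel: H = H₁ + H₂ = (n₁·d₂ + n₂·d₁)/(d₁·d₂).
n₁·d₂ = 2*s^2 + 11.2*s + 14.7. n₂·d₁ = 0.5*s + 2.1. Sum = 2*s^2 + 11.7*s + 16.8. d₁·d₂ = s^3 + 9.8*s^2 + 30.87*s + 30.87.
H(s) = (2*s^2 + 11.7*s + 16.8)/(s^3 + 9.8*s^2 + 30.87*s + 30.87)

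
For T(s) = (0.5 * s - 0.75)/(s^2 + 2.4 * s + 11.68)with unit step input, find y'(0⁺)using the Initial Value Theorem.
IVT: y'(0⁺) = lim_{s→∞} s²·Y(s) = lim_{s→∞} s·T(s).
deg(num) = 1, deg(den) = 2, relative degree = 1, so s·T(s) → (leading num)/(leading den) = 0.5/1 = 0.5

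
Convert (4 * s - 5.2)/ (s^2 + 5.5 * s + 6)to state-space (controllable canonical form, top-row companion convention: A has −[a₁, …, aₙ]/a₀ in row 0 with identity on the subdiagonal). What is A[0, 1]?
Reachable canonical form for den = s^2 + 5.5*s + 6: top row of A = -[a₁,a₂,...,aₙ]/a₀, ones on the subdiagonal, zeros elsewhere.
A = [[-5.5, -6], [1, 0]].
A[0,1] = -6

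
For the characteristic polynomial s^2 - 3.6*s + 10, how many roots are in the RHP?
Poles: 1.8 + 2.6j, 1.8 - 2.6j. RHP poles (Re>0): 2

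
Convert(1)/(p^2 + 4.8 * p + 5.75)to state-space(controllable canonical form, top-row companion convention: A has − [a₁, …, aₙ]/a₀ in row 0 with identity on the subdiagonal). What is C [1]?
Reachable canonical form: C = numerator coefficients (right-aligned, zero-padded to length n).
num = 1, C = [[0, 1]].
C[1] = 1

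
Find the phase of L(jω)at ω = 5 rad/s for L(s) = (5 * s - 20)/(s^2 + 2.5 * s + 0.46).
Substitute s = j*5: L(j5) = 1.05912 - 0.47926j.
∠L(j5) = atan2(Im, Re) = atan2(-0.47926, 1.05912) = -24.35°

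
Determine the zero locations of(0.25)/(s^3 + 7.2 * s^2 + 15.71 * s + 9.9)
Numerator is a nonzero constant (0.25) → Zeros: none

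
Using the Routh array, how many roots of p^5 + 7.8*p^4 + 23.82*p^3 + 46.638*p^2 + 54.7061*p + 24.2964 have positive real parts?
Routh array:
p^5: [1, 23.82, 54.7061]; p^4: [7.8, 46.638, 24.2964]; p^3: [17.8408, 51.5912]; p^2: [24.0823, 24.2964]; p^1: [33.5918]; p^0: [24.2964]
First column: [1, 7.8, 17.8408, 24.0823, 33.5918, 24.2964]. Sign changes = RHP roots = 0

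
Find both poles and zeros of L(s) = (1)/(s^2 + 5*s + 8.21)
Set denominator = 0: s^2 + 5*s + 8.21 = 0 → Poles: -2.5 + 1.4j, -2.5 - 1.4j
Numerator is a nonzero constant (1) → Zeros: none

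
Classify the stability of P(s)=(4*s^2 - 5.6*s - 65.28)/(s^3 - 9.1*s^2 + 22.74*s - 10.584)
Denominator: s^3 - 9.1*s^2 + 22.74*s - 10.584 = (s - 3.6)(s - 4.9)(s - 0.6). Poles: 0.6, 3.6, 4.9. Unstable (3 pole(s) in RHP)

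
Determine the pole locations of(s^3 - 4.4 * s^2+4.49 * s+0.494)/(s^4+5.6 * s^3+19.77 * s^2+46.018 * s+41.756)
Set denominator = 0: s^4 + 5.6*s^3 + 19.77*s^2 + 46.018*s + 41.756 = (s + 2.2)(s + 2)(s^2 + 1.4*s + 9.49) = 0 → Poles: -0.7 + 3j, -0.7 - 3j, -2, -2.2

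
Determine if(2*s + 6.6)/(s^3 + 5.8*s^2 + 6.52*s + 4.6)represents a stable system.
Denominator: s^3 + 5.8*s^2 + 6.52*s + 4.6 = (s + 4.6)(s^2 + 1.2*s + 1). Poles: -0.6 + 0.8j, -0.6 - 0.8j, -4.6. All Re(p)<0: Yes (stable)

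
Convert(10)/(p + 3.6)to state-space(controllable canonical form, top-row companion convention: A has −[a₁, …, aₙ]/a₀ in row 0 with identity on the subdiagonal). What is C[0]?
Reachable canonical form: C = numerator coefficients (right-aligned, zero-padded to length n).
num = 10, C = [[10]].
C[0] = 10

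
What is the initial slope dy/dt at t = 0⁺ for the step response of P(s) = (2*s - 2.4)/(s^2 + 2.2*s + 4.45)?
IVT: y'(0⁺) = lim_{s→∞} s²·Y(s) = lim_{s→∞} s·P(s).
deg(num) = 1, deg(den) = 2, relative degree = 1, so s·P(s) → (leading num)/(leading den) = 2/1 = 2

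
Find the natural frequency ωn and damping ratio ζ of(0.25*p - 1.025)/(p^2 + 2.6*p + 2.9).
Underdamped: complex pole -1.3 + 1.1j. ωn = |pole| = 1.703, ζ = -Re(pole)/ωn = 0.7634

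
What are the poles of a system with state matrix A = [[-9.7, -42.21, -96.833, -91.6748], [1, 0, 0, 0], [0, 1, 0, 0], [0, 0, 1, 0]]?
Eigenvalues solve det(λI - A) = 0.
Characteristic polynomial: λ^4 + 9.7*λ^3 + 42.21*λ^2 + 96.833*λ + 91.6748 = 0.
Factor: (λ + 2.8)(λ + 2.9)(λ^2 + 4*λ + 11.29) = 0.
Roots: -2 + 2.7j, -2 - 2.7j, -2.8, -2.9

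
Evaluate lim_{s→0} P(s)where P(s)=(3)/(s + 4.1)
DC gain = P(0) = num(0)/den(0) = 3/4.1 = 0.7317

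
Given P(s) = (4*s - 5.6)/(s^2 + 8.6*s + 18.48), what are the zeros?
Set numerator = 0: 4*s - 5.6 = 0 → Zeros: 1.4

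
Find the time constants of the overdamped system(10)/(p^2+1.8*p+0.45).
Overdamped: real poles at -1.5, -0.3. τ = -1/pole → τ₁ = 0.6667, τ₂ = 3.333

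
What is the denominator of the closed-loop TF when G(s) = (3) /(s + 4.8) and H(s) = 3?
Characteristic poly = G_den * H_den + G_num * H_num = (s + 4.8) + (9) = s + 13.8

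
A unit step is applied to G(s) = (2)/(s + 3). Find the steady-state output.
FVT: lim_{t→∞} y(t) = lim_{s→0} s*Y(s) where Y(s) = G(s)/s.
= lim_{s→0} G(s) = G(0) = num(0)/den(0) = 2/3 = 0.6667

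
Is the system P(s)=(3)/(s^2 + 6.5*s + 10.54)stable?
Denominator: s^2 + 6.5*s + 10.54 = (s + 3.1)(s + 3.4). Poles: -3.1, -3.4. All Re(p)<0: Yes (stable)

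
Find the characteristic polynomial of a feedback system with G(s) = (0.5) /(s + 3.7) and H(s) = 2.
Characteristic poly = G_den * H_den + G_num * H_num = (s + 3.7) + (1) = s + 4.7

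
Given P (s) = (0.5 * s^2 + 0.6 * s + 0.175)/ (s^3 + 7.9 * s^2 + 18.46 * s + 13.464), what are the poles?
Set denominator = 0: s^3 + 7.9*s^2 + 18.46*s + 13.464 = (s + 1.7)(s + 1.8)(s + 4.4) = 0 → Poles: -1.7, -1.8, -4.4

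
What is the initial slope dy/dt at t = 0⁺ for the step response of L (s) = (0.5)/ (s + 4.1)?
IVT: y'(0⁺) = lim_{s→∞} s²·Y(s) = lim_{s→∞} s·L(s).
deg(num) = 0, deg(den) = 1, relative degree = 1, so s·L(s) → (leading num)/(leading den) = 0.5/1 = 0.5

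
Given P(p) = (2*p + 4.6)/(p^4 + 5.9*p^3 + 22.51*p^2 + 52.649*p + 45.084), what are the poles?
Set denominator = 0: p^4 + 5.9*p^3 + 22.51*p^2 + 52.649*p + 45.084 = (p + 2.4)(p + 1.7)(p^2 + 1.8*p + 11.05) = 0 → Poles: -0.9 + 3.2j, -0.9 - 3.2j, -1.7, -2.4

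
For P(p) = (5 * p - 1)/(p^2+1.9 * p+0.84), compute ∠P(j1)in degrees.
Substitute p = j*1: P(j1) = 2.65706 + 0.302564j.
∠P(j1) = atan2(Im, Re) = atan2(0.302564, 2.65706) = 6.50°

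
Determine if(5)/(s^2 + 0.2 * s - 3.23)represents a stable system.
Denominator: s^2 + 0.2*s - 3.23 = (s - 1.7)(s + 1.9). Poles: -1.9, 1.7. All Re(p)<0: No (unstable)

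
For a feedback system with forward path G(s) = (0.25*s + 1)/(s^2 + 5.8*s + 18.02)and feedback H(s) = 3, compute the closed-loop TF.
Closed-loop T = G/(1+GH).
Numerator: G_num * H_den = 0.25*s + 1.
Denominator: G_den * H_den + G_num * H_num = (s^2 + 5.8*s + 18.02) + (0.75*s + 3) = s^2 + 6.55*s + 21.02.
T(s) = (0.25*s + 1)/(s^2 + 6.55*s + 21.02)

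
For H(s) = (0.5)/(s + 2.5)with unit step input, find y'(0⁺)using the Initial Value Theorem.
IVT: y'(0⁺) = lim_{s→∞} s²·Y(s) = lim_{s→∞} s·H(s).
deg(num) = 0, deg(den) = 1, relative degree = 1, so s·H(s) → (leading num)/(leading den) = 0.5/1 = 0.5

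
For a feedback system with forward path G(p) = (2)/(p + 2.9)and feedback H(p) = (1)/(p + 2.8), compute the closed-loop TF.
Closed-loop T = G/(1+GH).
Numerator: G_num * H_den = 2*p + 5.6.
Denominator: G_den * H_den + G_num * H_num = (p^2 + 5.7*p + 8.12) + (2) = p^2 + 5.7*p + 10.12.
T(p) = (2*p + 5.6)/(p^2 + 5.7*p + 10.12)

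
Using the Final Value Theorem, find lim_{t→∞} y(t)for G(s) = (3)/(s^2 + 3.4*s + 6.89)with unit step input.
FVT: lim_{t→∞} y(t) = lim_{s→0} s*Y(s) where Y(s) = G(s)/s.
= lim_{s→0} G(s) = G(0) = num(0)/den(0) = 3/6.89 = 0.4354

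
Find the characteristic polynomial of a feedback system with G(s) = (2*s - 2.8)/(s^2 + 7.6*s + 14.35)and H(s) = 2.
Characteristic poly = G_den * H_den + G_num * H_num = (s^2 + 7.6*s + 14.35) + (4*s - 5.6) = s^2 + 11.6*s + 8.75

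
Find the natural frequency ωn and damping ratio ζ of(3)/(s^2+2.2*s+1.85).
Underdamped: complex pole -1.1 + 0.8j. ωn = |pole| = 1.36, ζ = -Re(pole)/ωn = 0.8087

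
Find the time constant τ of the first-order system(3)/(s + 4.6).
First-order system: τ = -1/pole. Pole = -4.6. τ = -1/(-4.6) = 0.2174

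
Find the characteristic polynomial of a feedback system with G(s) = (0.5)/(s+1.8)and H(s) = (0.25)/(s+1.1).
Characteristic poly = G_den * H_den + G_num * H_num = (s^2 + 2.9*s + 1.98) + (0.125) = s^2 + 2.9*s + 2.105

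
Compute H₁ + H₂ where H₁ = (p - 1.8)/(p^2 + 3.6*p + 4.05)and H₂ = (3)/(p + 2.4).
Parallel: H = H₁ + H₂ = (n₁·d₂ + n₂·d₁)/(d₁·d₂).
n₁·d₂ = p^2 + 0.6*p - 4.32. n₂·d₁ = 3*p^2 + 10.8*p + 12.15. Sum = 4*p^2 + 11.4*p + 7.83. d₁·d₂ = p^3 + 6*p^2 + 12.69*p + 9.72.
H(p) = (4*p^2 + 11.4*p + 7.83)/(p^3 + 6*p^2 + 12.69*p + 9.72)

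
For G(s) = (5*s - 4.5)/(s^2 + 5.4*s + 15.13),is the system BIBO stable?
Denominator: s^2 + 5.4*s + 15.13. Poles: -2.7 + 2.8j, -2.7 - 2.8j. All Re(p)<0: Yes (stable)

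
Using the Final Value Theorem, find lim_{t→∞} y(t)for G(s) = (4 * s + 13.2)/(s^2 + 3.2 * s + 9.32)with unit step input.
FVT: lim_{t→∞} y(t) = lim_{s→0} s*Y(s) where Y(s) = G(s)/s.
= lim_{s→0} G(s) = G(0) = num(0)/den(0) = 13.2/9.32 = 1.416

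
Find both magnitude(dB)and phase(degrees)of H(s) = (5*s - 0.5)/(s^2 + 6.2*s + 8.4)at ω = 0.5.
Substitute s = j*0.5: H(j0.5) = 0.0483346 + 0.288364j.
|H| = 20*log₁₀(sqrt(Re²+Im²)) = -10.68 dB.
∠H = atan2(Im, Re) = 80.48°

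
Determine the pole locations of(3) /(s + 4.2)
Set denominator = 0: s + 4.2 = 0 → Poles: -4.2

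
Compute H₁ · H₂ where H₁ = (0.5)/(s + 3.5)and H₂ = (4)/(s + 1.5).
Series: H = H₁ · H₂ = (n₁·n₂)/(d₁·d₂).
Num: n₁·n₂ = 2. Den: d₁·d₂ = s^2 + 5*s + 5.25.
H(s) = (2)/(s^2 + 5*s + 5.25)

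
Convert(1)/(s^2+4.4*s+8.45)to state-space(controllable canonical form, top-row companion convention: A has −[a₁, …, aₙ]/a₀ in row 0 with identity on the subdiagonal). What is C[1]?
Reachable canonical form: C = numerator coefficients (right-aligned, zero-padded to length n).
num = 1, C = [[0, 1]].
C[1] = 1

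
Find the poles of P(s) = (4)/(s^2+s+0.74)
Set denominator = 0: s^2 + s + 0.74 = 0 → Poles: -0.5 + 0.7j, -0.5 - 0.7j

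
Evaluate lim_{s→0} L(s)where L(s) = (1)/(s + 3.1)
DC gain = L(0) = num(0)/den(0) = 1/3.1 = 0.3226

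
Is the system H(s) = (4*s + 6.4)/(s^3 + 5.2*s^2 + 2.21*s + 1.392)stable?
Denominator: s^3 + 5.2*s^2 + 2.21*s + 1.392 = (s + 4.8)(s^2 + 0.4*s + 0.29). Poles: -0.2 + 0.5j, -0.2 - 0.5j, -4.8. All Re(p)<0: Yes (stable)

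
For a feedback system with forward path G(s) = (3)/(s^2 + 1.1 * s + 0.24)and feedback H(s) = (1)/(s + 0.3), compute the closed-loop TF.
Closed-loop T = G/(1+GH).
Numerator: G_num * H_den = 3*s + 0.9.
Denominator: G_den * H_den + G_num * H_num = (s^3 + 1.4*s^2 + 0.57*s + 0.072) + (3) = s^3 + 1.4*s^2 + 0.57*s + 3.072.
T(s) = (3*s + 0.9)/(s^3 + 1.4*s^2 + 0.57*s + 3.072)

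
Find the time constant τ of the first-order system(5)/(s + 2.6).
First-order system: τ = -1/pole. Pole = -2.6. τ = -1/(-2.6) = 0.3846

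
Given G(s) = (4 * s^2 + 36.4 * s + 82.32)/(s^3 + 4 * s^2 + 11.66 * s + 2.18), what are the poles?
Set denominator = 0: s^3 + 4*s^2 + 11.66*s + 2.18 = (s + 0.2)(s^2 + 3.8*s + 10.9) = 0 → Poles: -0.2, -1.9 + 2.7j, -1.9 - 2.7j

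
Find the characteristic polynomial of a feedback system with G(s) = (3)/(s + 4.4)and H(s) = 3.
Characteristic poly = G_den * H_den + G_num * H_num = (s + 4.4) + (9) = s + 13.4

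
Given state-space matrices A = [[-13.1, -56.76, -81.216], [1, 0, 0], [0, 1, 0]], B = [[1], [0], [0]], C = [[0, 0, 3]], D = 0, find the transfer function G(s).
G(s) = C(sI - A)⁻¹B + D.
Characteristic polynomial det(sI - A) = s^3 + 13.1*s^2 + 56.76*s + 81.216.
Numerator from C·adj(sI-A)·B + D·det(sI-A) = 3.
G(s) = (3)/(s^3 + 13.1*s^2 + 56.76*s + 81.216)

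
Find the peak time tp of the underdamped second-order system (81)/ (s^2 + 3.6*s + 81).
Standard form: ωn²/(s²+2ζωn·s+ωn²) → ωn = 9, ζ = 0.2.
ωd = ωn·√(1-ζ²) = 9·√(1-0.2²) = 8.818.
tp = π/ωd = π/8.818 = 0.3563 s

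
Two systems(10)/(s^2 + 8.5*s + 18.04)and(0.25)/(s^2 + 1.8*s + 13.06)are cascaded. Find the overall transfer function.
Series: H = H₁ · H₂ = (n₁·n₂)/(d₁·d₂).
Num: n₁·n₂ = 2.5. Den: d₁·d₂ = s^4 + 10.3*s^3 + 46.4*s^2 + 143.482*s + 235.6024.
H(s) = (2.5)/(s^4 + 10.3*s^3 + 46.4*s^2 + 143.482*s + 235.6024)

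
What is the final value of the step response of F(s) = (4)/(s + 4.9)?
FVT: lim_{t→∞} y(t) = lim_{s→0} s*Y(s) where Y(s) = F(s)/s.
= lim_{s→0} F(s) = F(0) = num(0)/den(0) = 4/4.9 = 0.8163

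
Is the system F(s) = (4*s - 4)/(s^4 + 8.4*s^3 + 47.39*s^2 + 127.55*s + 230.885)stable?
Denominator: s^4 + 8.4*s^3 + 47.39*s^2 + 127.55*s + 230.885 = (s^2 + 3.4*s + 15.14)(s^2 + 5*s + 15.25). Poles: -1.7 + 3.5j, -1.7 - 3.5j, -2.5 + 3j, -2.5 - 3j. All Re(p)<0: Yes (stable)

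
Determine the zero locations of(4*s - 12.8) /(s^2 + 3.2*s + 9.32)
Set numerator = 0: 4*s - 12.8 = 0 → Zeros: 3.2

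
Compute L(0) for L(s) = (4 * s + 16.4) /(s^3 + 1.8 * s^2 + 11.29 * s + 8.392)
DC gain = L(0) = num(0)/den(0) = 16.4/8.392 = 1.954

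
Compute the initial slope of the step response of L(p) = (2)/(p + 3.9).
IVT: y'(0⁺) = lim_{p→∞} p²·Y(p) = lim_{p→∞} p·L(p).
deg(num) = 0, deg(den) = 1, relative degree = 1, so p·L(p) → (leading num)/(leading den) = 2/1 = 2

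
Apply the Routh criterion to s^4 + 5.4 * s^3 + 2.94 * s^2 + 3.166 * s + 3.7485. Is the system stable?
Routh array:
s^4: [1, 2.94, 3.7485]; s^3: [5.4, 3.166]; s^2: [2.3537, 3.7485]; s^1: [-5.43402]; s^0: [3.7485]
First column: [1, 5.4, 2.3537, -5.43402, 3.7485]. Sign changes = 2.
No, unstable (2 RHP root(s))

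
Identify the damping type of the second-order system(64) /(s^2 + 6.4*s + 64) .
Standard form: ωn²/(s²+2ζωn·s+ωn²) gives ωn=8, ζ=0.4.
Underdamped (ζ = 0.4 < 1)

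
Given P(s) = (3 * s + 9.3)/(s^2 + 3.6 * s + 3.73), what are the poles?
Set denominator = 0: s^2 + 3.6*s + 3.73 = 0 → Poles: -1.8 + 0.7j, -1.8 - 0.7j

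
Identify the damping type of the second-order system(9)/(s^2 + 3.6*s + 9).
Standard form: ωn²/(s²+2ζωn·s+ωn²) gives ωn=3, ζ=0.6.
Underdamped (ζ = 0.6 < 1)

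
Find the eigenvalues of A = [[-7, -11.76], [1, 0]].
Eigenvalues solve det(λI - A) = 0.
Characteristic polynomial: λ^2 + 7*λ + 11.76 = 0.
Factor: (λ + 2.8)(λ + 4.2) = 0.
Roots: -2.8, -4.2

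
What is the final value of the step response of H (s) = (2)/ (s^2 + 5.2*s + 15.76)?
FVT: lim_{t→∞} y(t) = lim_{s→0} s*Y(s) where Y(s) = H(s)/s.
= lim_{s→0} H(s) = H(0) = num(0)/den(0) = 2/15.76 = 0.1269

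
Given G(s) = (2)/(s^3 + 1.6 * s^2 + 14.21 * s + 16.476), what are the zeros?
Numerator is a nonzero constant (2) → Zeros: none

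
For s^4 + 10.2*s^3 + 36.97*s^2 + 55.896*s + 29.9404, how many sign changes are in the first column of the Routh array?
Routh array:
s^4: [1, 36.97, 29.9404]; s^3: [10.2, 55.896]; s^2: [31.49, 29.9404]; s^1: [46.1979]; s^0: [29.9404]
First column: [1, 10.2, 31.49, 46.1979, 29.9404]. Sign changes = 0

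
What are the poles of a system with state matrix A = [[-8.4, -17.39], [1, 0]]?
Eigenvalues solve det(λI - A) = 0.
Characteristic polynomial: λ^2 + 8.4*λ + 17.39 = 0.
Factor: (λ + 3.7)(λ + 4.7) = 0.
Roots: -3.7, -4.7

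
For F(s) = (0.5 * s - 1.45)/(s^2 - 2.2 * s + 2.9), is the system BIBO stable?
Denominator: s^2 - 2.2*s + 2.9. Poles: 1.1 + 1.3j, 1.1 - 1.3j. All Re(p)<0: No (unstable)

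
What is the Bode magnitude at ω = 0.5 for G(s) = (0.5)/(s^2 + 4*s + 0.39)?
Substitute s = j*0.5: G(j0.5) = 0.0174147 - 0.248781j.
|G(j0.5)| = sqrt(Re² + Im²) = 0.2494.
20*log₁₀(0.2494) = -12.06 dB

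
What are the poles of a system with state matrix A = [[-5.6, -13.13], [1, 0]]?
Eigenvalues solve det(λI - A) = 0.
Characteristic polynomial: λ^2 + 5.6*λ + 13.13 = 0.
Roots: -2.8 + 2.3j, -2.8 - 2.3j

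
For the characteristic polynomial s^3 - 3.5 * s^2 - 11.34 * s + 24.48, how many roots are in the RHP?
s^3 - 3.5*s^2 - 11.34*s + 24.48 = (s - 4.8)(s + 3)(s - 1.7). Poles: -3, 1.7, 4.8. RHP poles (Re>0): 2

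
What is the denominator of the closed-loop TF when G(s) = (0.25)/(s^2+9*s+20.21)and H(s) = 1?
Characteristic poly = G_den * H_den + G_num * H_num = (s^2 + 9*s + 20.21) + (0.25) = s^2 + 9*s + 20.46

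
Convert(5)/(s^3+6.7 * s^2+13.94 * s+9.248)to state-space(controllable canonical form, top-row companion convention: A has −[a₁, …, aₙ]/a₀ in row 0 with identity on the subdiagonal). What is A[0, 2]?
Reachable canonical form for den = s^3 + 6.7*s^2 + 13.94*s + 9.248: top row of A = -[a₁,a₂,...,aₙ]/a₀, ones on the subdiagonal, zeros elsewhere.
A = [[-6.7, -13.94, -9.248], [1, 0, 0], [0, 1, 0]].
A[0,2] = -9.248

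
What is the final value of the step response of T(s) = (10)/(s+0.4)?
FVT: lim_{t→∞} y(t) = lim_{s→0} s*Y(s) where Y(s) = T(s)/s.
= lim_{s→0} T(s) = T(0) = num(0)/den(0) = 10/0.4 = 25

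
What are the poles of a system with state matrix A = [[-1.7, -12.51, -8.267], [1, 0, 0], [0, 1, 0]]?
Eigenvalues solve det(λI - A) = 0.
Characteristic polynomial: λ^3 + 1.7*λ^2 + 12.51*λ + 8.267 = 0.
Factor: (λ + 0.7)(λ^2 + λ + 11.81) = 0.
Roots: -0.5 + 3.4j, -0.5 - 3.4j, -0.7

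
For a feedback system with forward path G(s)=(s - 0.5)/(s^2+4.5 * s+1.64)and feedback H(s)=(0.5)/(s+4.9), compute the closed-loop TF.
Closed-loop T = G/(1+GH).
Numerator: G_num * H_den = s^2 + 4.4*s - 2.45.
Denominator: G_den * H_den + G_num * H_num = (s^3 + 9.4*s^2 + 23.69*s + 8.036) + (0.5*s - 0.25) = s^3 + 9.4*s^2 + 24.19*s + 7.786.
T(s) = (s^2 + 4.4*s - 2.45)/(s^3 + 9.4*s^2 + 24.19*s + 7.786)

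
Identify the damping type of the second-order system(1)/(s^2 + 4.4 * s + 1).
Standard form: ωn²/(s²+2ζωn·s+ωn²) gives ωn=1, ζ=2.2.
Overdamped (ζ = 2.2 > 1)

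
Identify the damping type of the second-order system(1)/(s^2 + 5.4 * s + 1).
Standard form: ωn²/(s²+2ζωn·s+ωn²) gives ωn=1, ζ=2.7.
Overdamped (ζ = 2.7 > 1)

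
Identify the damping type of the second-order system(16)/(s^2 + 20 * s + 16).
Standard form: ωn²/(s²+2ζωn·s+ωn²) gives ωn=4, ζ=2.5.
Overdamped (ζ = 2.5 > 1)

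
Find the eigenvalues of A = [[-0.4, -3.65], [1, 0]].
Eigenvalues solve det(λI - A) = 0.
Characteristic polynomial: λ^2 + 0.4*λ + 3.65 = 0.
Roots: -0.2 + 1.9j, -0.2 - 1.9j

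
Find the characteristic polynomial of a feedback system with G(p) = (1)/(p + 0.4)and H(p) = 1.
Characteristic poly = G_den * H_den + G_num * H_num = (p + 0.4) + (1) = p + 1.4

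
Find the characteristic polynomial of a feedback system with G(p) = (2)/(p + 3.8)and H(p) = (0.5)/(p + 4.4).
Characteristic poly = G_den * H_den + G_num * H_num = (p^2 + 8.2*p + 16.72) + (1) = p^2 + 8.2*p + 17.72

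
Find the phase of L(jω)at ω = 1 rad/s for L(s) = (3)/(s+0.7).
Substitute s = j*1: L(j1) = 1.4094 - 2.01342j.
∠L(j1) = atan2(Im, Re) = atan2(-2.01342, 1.4094) = -55.01°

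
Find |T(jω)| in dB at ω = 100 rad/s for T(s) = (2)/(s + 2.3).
Substitute s = j*100: T(j100) = 0.000459757 - 0.0199894j.
|T(j100)| = sqrt(Re² + Im²) = 0.01999.
20*log₁₀(0.01999) = -33.98 dB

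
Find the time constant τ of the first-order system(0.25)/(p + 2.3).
First-order system: τ = -1/pole. Pole = -2.3. τ = -1/(-2.3) = 0.4348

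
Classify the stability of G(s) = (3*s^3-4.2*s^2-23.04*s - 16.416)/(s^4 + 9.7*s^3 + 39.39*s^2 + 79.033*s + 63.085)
Denominator: s^4 + 9.7*s^3 + 39.39*s^2 + 79.033*s + 63.085 = (s + 3.1)(s + 2.2)(s^2 + 4.4*s + 9.25). Poles: -2.2, -2.2 + 2.1j, -2.2 - 2.1j, -3.1. Stable (all poles in LHP)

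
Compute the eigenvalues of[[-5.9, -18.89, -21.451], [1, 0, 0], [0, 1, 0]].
Eigenvalues solve det(λI - A) = 0.
Characteristic polynomial: λ^3 + 5.9*λ^2 + 18.89*λ + 21.451 = 0.
Factor: (λ + 1.9)(λ^2 + 4*λ + 11.29) = 0.
Roots: -1.9, -2 + 2.7j, -2 - 2.7j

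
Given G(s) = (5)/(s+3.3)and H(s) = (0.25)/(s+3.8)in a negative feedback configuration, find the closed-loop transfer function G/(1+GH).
Closed-loop T = G/(1+GH).
Numerator: G_num * H_den = 5*s + 19.
Denominator: G_den * H_den + G_num * H_num = (s^2 + 7.1*s + 12.54) + (1.25) = s^2 + 7.1*s + 13.79.
T(s) = (5*s + 19)/(s^2 + 7.1*s + 13.79)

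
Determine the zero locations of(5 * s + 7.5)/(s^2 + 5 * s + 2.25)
Set numerator = 0: 5*s + 7.5 = 0 → Zeros: -1.5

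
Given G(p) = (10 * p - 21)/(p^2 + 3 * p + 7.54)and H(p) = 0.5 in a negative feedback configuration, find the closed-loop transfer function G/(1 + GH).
Closed-loop T = G/(1+GH).
Numerator: G_num * H_den = 10*p - 21.
Denominator: G_den * H_den + G_num * H_num = (p^2 + 3*p + 7.54) + (5*p - 10.5) = p^2 + 8*p - 2.96.
T(p) = (10*p - 21)/(p^2 + 8*p - 2.96)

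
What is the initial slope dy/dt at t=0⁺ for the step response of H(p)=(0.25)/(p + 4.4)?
IVT: y'(0⁺) = lim_{p→∞} p²·Y(p) = lim_{p→∞} p·H(p).
deg(num) = 0, deg(den) = 1, relative degree = 1, so p·H(p) → (leading num)/(leading den) = 0.25/1 = 0.25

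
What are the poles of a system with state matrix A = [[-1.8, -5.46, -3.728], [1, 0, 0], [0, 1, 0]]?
Eigenvalues solve det(λI - A) = 0.
Characteristic polynomial: λ^3 + 1.8*λ^2 + 5.46*λ + 3.728 = 0.
Factor: (λ + 0.8)(λ^2 + λ + 4.66) = 0.
Roots: -0.5 + 2.1j, -0.5 - 2.1j, -0.8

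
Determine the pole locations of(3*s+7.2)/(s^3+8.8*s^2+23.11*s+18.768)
Set denominator = 0: s^3 + 8.8*s^2 + 23.11*s + 18.768 = (s + 1.7)(s + 2.3)(s + 4.8) = 0 → Poles: -1.7, -2.3, -4.8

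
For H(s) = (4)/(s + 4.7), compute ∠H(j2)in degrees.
Substitute s = j*2: H(j2) = 0.720583 - 0.306631j.
∠H(j2) = atan2(Im, Re) = atan2(-0.306631, 0.720583) = -23.05°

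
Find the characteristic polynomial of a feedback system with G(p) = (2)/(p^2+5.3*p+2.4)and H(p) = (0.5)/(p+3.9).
Characteristic poly = G_den * H_den + G_num * H_num = (p^3 + 9.2*p^2 + 23.07*p + 9.36) + (1) = p^3 + 9.2*p^2 + 23.07*p + 10.36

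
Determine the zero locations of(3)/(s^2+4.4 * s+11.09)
Numerator is a nonzero constant (3) → Zeros: none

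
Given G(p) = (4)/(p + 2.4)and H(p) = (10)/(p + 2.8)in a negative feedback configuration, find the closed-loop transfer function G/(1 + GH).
Closed-loop T = G/(1+GH).
Numerator: G_num * H_den = 4*p + 11.2.
Denominator: G_den * H_den + G_num * H_num = (p^2 + 5.2*p + 6.72) + (40) = p^2 + 5.2*p + 46.72.
T(p) = (4*p + 11.2)/(p^2 + 5.2*p + 46.72)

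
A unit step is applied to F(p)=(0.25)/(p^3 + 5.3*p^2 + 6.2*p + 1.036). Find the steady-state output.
FVT: lim_{t→∞} y(t) = lim_{p→0} p*Y(p) where Y(p) = F(p)/p.
= lim_{p→0} F(p) = F(0) = num(0)/den(0) = 0.25/1.036 = 0.2413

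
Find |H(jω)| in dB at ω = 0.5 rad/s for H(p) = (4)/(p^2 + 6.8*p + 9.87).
Substitute p = j*0.5: H(j0.5) = 0.369629 - 0.130638j.
|H(j0.5)| = sqrt(Re² + Im²) = 0.392.
20*log₁₀(0.392) = -8.13 dB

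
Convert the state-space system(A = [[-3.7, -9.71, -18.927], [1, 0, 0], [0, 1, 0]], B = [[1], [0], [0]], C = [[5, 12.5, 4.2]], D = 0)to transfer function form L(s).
L(s) = C(sI - A)⁻¹B + D.
Characteristic polynomial det(sI - A) = s^3 + 3.7*s^2 + 9.71*s + 18.927.
Numerator from C·adj(sI-A)·B + D·det(sI-A) = 5*s^2 + 12.5*s + 4.2.
L(s) = (5*s^2 + 12.5*s + 4.2)/(s^3 + 3.7*s^2 + 9.71*s + 18.927)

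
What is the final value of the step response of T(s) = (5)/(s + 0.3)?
FVT: lim_{t→∞} y(t) = lim_{s→0} s*Y(s) where Y(s) = T(s)/s.
= lim_{s→0} T(s) = T(0) = num(0)/den(0) = 5/0.3 = 16.67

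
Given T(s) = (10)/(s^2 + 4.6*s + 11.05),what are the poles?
Set denominator = 0: s^2 + 4.6*s + 11.05 = 0 → Poles: -2.3 + 2.4j, -2.3 - 2.4j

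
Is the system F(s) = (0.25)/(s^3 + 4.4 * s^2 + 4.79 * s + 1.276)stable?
Denominator: s^3 + 4.4*s^2 + 4.79*s + 1.276 = (s + 2.9)(s + 1.1)(s + 0.4). Poles: -0.4, -1.1, -2.9. All Re(p)<0: Yes (stable)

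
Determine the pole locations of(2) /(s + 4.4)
Set denominator = 0: s + 4.4 = 0 → Poles: -4.4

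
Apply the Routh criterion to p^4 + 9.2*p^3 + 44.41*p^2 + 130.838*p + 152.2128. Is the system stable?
Routh array:
p^4: [1, 44.41, 152.2128]; p^3: [9.2, 130.838]; p^2: [30.1885, 152.2128]; p^1: [84.4508]; p^0: [152.2128]
First column: [1, 9.2, 30.1885, 84.4508, 152.2128]. Sign changes = 0.
Yes, stable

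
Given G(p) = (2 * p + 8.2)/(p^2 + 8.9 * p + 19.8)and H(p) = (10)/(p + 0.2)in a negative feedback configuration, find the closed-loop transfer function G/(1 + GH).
Closed-loop T = G/(1+GH).
Numerator: G_num * H_den = 2*p^2 + 8.6*p + 1.64.
Denominator: G_den * H_den + G_num * H_num = (p^3 + 9.1*p^2 + 21.58*p + 3.96) + (20*p + 82) = p^3 + 9.1*p^2 + 41.58*p + 85.96.
T(p) = (2*p^2 + 8.6*p + 1.64)/(p^3 + 9.1*p^2 + 41.58*p + 85.96)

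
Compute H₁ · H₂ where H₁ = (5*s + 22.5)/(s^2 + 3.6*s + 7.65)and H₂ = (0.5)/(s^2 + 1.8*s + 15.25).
Series: H = H₁ · H₂ = (n₁·n₂)/(d₁·d₂).
Num: n₁·n₂ = 2.5*s + 11.25. Den: d₁·d₂ = s^4 + 5.4*s^3 + 29.38*s^2 + 68.67*s + 116.6625.
H(s) = (2.5*s + 11.25)/(s^4 + 5.4*s^3 + 29.38*s^2 + 68.67*s + 116.6625)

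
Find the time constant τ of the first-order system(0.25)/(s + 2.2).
First-order system: τ = -1/pole. Pole = -2.2. τ = -1/(-2.2) = 0.4545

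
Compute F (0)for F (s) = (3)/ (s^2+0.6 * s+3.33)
DC gain = F(0) = num(0)/den(0) = 3/3.33 = 0.9009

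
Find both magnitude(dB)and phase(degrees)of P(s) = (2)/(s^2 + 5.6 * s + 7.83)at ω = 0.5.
Substitute s = j*0.5: P(j0.5) = 0.232172 - 0.0857628j.
|P| = 20*log₁₀(sqrt(Re²+Im²)) = -12.13 dB.
∠P = atan2(Im, Re) = -20.27°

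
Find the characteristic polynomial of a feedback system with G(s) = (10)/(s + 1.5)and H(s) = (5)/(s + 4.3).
Characteristic poly = G_den * H_den + G_num * H_num = (s^2 + 5.8*s + 6.45) + (50) = s^2 + 5.8*s + 56.45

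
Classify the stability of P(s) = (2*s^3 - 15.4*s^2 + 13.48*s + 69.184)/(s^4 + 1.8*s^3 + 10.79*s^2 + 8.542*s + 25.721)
Denominator: s^4 + 1.8*s^3 + 10.79*s^2 + 8.542*s + 25.721 = (s^2 + 0.4*s + 4.45)(s^2 + 1.4*s + 5.78). Poles: -0.2 + 2.1j, -0.2 - 2.1j, -0.7 + 2.3j, -0.7 - 2.3j. Stable (all poles in LHP)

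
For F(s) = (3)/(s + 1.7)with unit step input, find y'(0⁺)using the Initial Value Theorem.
IVT: y'(0⁺) = lim_{s→∞} s²·Y(s) = lim_{s→∞} s·F(s).
deg(num) = 0, deg(den) = 1, relative degree = 1, so s·F(s) → (leading num)/(leading den) = 3/1 = 3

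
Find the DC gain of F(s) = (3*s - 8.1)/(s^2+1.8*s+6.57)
DC gain = F(0) = num(0)/den(0) = -8.1/6.57 = -1.233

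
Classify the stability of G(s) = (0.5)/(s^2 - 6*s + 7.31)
Denominator: s^2 - 6*s + 7.31 = (s - 1.7)(s - 4.3). Poles: 1.7, 4.3. Unstable (2 pole(s) in RHP)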